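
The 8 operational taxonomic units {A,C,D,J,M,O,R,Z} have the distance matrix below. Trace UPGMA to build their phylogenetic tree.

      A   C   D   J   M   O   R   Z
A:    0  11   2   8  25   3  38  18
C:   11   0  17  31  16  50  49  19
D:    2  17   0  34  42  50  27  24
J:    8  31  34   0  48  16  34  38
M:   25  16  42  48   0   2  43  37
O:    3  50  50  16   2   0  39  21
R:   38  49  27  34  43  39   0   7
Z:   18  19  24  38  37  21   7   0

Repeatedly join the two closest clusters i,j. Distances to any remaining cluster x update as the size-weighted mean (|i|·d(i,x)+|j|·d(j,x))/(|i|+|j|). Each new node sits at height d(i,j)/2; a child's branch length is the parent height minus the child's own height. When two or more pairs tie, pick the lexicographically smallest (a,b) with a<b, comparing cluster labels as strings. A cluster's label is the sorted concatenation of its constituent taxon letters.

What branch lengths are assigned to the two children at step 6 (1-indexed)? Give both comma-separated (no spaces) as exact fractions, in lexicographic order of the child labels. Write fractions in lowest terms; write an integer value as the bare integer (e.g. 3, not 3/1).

157/48,191/16

iteration 1: select A,D (d=2); attach at lengths (1, 1); label the merged cluster AD
  updated: d(AD,C)=14, d(AD,J)=21, d(AD,M)=67/2, d(AD,O)=53/2, d(AD,R)=65/2, d(AD,Z)=21
iteration 2: select M,O (d=2); attach at lengths (1, 1); label the merged cluster MO
  updated: d(AD,MO)=30, d(C,MO)=33, d(J,MO)=32, d(MO,R)=41, d(MO,Z)=29
iteration 3: select R,Z (d=7); attach at lengths (7/2, 7/2); label the merged cluster RZ
  updated: d(AD,RZ)=107/4, d(C,RZ)=34, d(J,RZ)=36, d(MO,RZ)=35
iteration 4: select AD,C (d=14); attach at lengths (6, 7); label the merged cluster ACD
  updated: d(ACD,J)=73/3, d(ACD,MO)=31, d(ACD,RZ)=175/6
iteration 5: select ACD,J (d=73/3); attach at lengths (31/6, 73/6); label the merged cluster ACDJ
  updated: d(ACDJ,MO)=125/4, d(ACDJ,RZ)=247/8
iteration 6: select ACDJ,RZ (d=247/8); attach at lengths (157/48, 191/16); label the merged cluster ACDJRZ
  updated: d(ACDJRZ,MO)=65/2
iteration 7: select ACDJRZ,MO (d=65/2); attach at lengths (13/16, 61/4); label the merged cluster ACDJMORZ
final tree: (((((A:1,D:1):6,C:7):31/6,J:73/6):157/48,(R:7/2,Z:7/2):191/16):13/16,(M:1,O:1):61/4)
total length: 3485/48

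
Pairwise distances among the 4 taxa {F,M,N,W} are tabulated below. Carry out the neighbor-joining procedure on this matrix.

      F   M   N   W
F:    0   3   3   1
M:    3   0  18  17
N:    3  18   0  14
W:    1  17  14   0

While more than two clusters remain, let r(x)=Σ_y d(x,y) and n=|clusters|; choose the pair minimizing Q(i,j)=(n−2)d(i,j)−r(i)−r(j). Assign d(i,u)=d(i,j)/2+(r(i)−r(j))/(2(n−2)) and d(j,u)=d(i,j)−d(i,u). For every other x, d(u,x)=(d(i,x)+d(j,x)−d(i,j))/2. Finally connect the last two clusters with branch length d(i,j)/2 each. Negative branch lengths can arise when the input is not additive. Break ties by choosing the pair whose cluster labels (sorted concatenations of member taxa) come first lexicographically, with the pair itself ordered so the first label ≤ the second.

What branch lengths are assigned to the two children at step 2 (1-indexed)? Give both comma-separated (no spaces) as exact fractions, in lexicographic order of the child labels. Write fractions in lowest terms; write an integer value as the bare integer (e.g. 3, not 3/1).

1. join F+M (d=3, Q=-39) ⇒ FM; edges |F|=-25/4, |M|=37/4
  updated: d(FM,N)=9, d(FM,W)=15/2
2. join FM+N (d=9, Q=-61/2) ⇒ FMN; edges |FM|=5/4, |N|=31/4
  updated: d(FMN,W)=25/4
3. join FMN+W (d=25/4) ⇒ FMNW; edges |FMN|=25/8, |W|=25/8
final tree: (((F:-25/4,M:37/4):5/4,N:31/4):25/8,W:25/8)
total length: 73/4

5/4,31/4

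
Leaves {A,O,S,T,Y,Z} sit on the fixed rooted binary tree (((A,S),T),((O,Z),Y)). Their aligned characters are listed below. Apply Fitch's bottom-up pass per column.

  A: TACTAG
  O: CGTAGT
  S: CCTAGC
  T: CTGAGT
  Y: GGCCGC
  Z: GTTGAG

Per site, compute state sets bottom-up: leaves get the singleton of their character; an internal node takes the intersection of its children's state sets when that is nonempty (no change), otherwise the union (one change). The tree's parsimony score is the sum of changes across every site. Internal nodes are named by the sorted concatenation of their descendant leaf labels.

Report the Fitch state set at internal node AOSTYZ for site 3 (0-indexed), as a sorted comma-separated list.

A

AS@0: {T} ∪ {C} = {C,T} (union, +1)
AST@0: {C,T} ∩ {C} = {C} (intersection, +0)
OZ@0: {C} ∪ {G} = {C,G} (union, +1)
OYZ@0: {C,G} ∩ {G} = {G} (intersection, +0)
AOSTYZ@0: {C} ∪ {G} = {C,G} (union, +1)
AS@1: {A} ∪ {C} = {A,C} (union, +1)
AST@1: {A,C} ∪ {T} = {A,C,T} (union, +1)
OZ@1: {G} ∪ {T} = {G,T} (union, +1)
OYZ@1: {G,T} ∩ {G} = {G} (intersection, +0)
AOSTYZ@1: {A,C,T} ∪ {G} = {A,C,G,T} (union, +1)
AS@2: {C} ∪ {T} = {C,T} (union, +1)
AST@2: {C,T} ∪ {G} = {C,G,T} (union, +1)
OZ@2: {T} ∩ {T} = {T} (intersection, +0)
OYZ@2: {T} ∪ {C} = {C,T} (union, +1)
AOSTYZ@2: {C,G,T} ∩ {C,T} = {C,T} (intersection, +0)
AS@3: {T} ∪ {A} = {A,T} (union, +1)
AST@3: {A,T} ∩ {A} = {A} (intersection, +0)
OZ@3: {A} ∪ {G} = {A,G} (union, +1)
OYZ@3: {A,G} ∪ {C} = {A,C,G} (union, +1)
AOSTYZ@3: {A} ∩ {A,C,G} = {A} (intersection, +0)
AS@4: {A} ∪ {G} = {A,G} (union, +1)
AST@4: {A,G} ∩ {G} = {G} (intersection, +0)
OZ@4: {G} ∪ {A} = {A,G} (union, +1)
OYZ@4: {A,G} ∩ {G} = {G} (intersection, +0)
AOSTYZ@4: {G} ∩ {G} = {G} (intersection, +0)
AS@5: {G} ∪ {C} = {C,G} (union, +1)
AST@5: {C,G} ∪ {T} = {C,G,T} (union, +1)
OZ@5: {T} ∪ {G} = {G,T} (union, +1)
OYZ@5: {G,T} ∪ {C} = {C,G,T} (union, +1)
AOSTYZ@5: {C,G,T} ∩ {C,G,T} = {C,G,T} (intersection, +0)
per-site changes: [3, 4, 3, 3, 2, 4]; total = 19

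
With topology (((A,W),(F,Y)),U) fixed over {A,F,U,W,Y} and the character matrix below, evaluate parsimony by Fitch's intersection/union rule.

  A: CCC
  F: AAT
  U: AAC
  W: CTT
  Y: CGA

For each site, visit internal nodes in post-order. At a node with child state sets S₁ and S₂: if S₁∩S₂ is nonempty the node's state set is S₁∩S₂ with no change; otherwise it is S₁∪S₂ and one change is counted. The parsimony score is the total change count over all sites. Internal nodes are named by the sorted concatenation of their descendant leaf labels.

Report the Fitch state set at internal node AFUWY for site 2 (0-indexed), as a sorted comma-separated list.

AW@0: {C} ∩ {C} = {C} (intersection, +0)
FY@0: {A} ∪ {C} = {A,C} (union, +1)
AFWY@0: {C} ∩ {A,C} = {C} (intersection, +0)
AFUWY@0: {C} ∪ {A} = {A,C} (union, +1)
AW@1: {C} ∪ {T} = {C,T} (union, +1)
FY@1: {A} ∪ {G} = {A,G} (union, +1)
AFWY@1: {C,T} ∪ {A,G} = {A,C,G,T} (union, +1)
AFUWY@1: {A,C,G,T} ∩ {A} = {A} (intersection, +0)
AW@2: {C} ∪ {T} = {C,T} (union, +1)
FY@2: {T} ∪ {A} = {A,T} (union, +1)
AFWY@2: {C,T} ∩ {A,T} = {T} (intersection, +0)
AFUWY@2: {T} ∪ {C} = {C,T} (union, +1)
per-site changes: [2, 3, 3]; total = 8

C,T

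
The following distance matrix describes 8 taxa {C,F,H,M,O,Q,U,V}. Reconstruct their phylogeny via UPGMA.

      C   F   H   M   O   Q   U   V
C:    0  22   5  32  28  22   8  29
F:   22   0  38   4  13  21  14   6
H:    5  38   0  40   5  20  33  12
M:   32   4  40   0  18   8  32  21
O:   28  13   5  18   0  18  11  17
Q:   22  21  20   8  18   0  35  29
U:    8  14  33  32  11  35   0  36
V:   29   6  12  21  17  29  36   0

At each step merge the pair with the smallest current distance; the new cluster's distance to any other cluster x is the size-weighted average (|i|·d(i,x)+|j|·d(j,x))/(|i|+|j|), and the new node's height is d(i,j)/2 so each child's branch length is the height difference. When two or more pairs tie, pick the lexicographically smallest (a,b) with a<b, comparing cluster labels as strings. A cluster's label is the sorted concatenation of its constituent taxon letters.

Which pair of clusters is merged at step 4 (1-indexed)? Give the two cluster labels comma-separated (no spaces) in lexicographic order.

step 1: merge (F,M) at d=4; branch lengths F→2, M→2; new cluster FM
  updated: d(C,FM)=27, d(FM,H)=39, d(FM,O)=31/2, d(FM,Q)=29/2, d(FM,U)=23, d(FM,V)=27/2
step 2: merge (C,H) at d=5; branch lengths C→5/2, H→5/2; new cluster CH
  updated: d(CH,FM)=33, d(CH,O)=33/2, d(CH,Q)=21, d(CH,U)=41/2, d(CH,V)=41/2
step 3: merge (O,U) at d=11; branch lengths O→11/2, U→11/2; new cluster OU
  updated: d(CH,OU)=37/2, d(FM,OU)=77/4, d(OU,Q)=53/2, d(OU,V)=53/2
step 4: merge (FM,V) at d=27/2; branch lengths FM→19/4, V→27/4; new cluster FMV
  updated: d(CH,FMV)=173/6, d(FMV,OU)=65/3, d(FMV,Q)=58/3
step 5: merge (CH,OU) at d=37/2; branch lengths CH→27/4, OU→15/4; new cluster CHOU
  updated: d(CHOU,FMV)=101/4, d(CHOU,Q)=95/4
step 6: merge (FMV,Q) at d=58/3; branch lengths FMV→35/12, Q→29/3; new cluster FMQV
  updated: d(CHOU,FMQV)=199/8
step 7: merge (CHOU,FMQV) at d=199/8; branch lengths CHOU→51/16, FMQV→133/48; new cluster CFHMOQUV
final tree: (((C:5/2,H:5/2):27/4,(O:11/2,U:11/2):15/4):51/16,(((F:2,M:2):19/4,V:27/4):35/12,Q:29/3):133/48)
total length: 1453/24

FM,V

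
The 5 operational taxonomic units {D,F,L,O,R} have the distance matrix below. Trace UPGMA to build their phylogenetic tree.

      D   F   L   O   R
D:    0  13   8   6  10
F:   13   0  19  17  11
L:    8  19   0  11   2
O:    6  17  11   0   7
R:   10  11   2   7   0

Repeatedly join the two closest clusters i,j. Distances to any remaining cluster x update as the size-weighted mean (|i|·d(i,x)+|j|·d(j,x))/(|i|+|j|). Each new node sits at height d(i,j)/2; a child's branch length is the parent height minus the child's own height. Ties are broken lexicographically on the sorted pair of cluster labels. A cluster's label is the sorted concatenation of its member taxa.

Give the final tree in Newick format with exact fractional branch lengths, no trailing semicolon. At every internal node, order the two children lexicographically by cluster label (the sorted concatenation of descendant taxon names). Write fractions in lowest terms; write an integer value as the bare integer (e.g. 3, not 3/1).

(((D:3,O:3):3/2,(L:1,R:1):7/2):3,F:15/2)

1. join L+R (d=2) ⇒ LR; edges |L|=1, |R|=1
  updated: d(D,LR)=9, d(F,LR)=15, d(LR,O)=9
2. join D+O (d=6) ⇒ DO; edges |D|=3, |O|=3
  updated: d(DO,F)=15, d(DO,LR)=9
3. join DO+LR (d=9) ⇒ DLOR; edges |DO|=3/2, |LR|=7/2
  updated: d(DLOR,F)=15
4. join DLOR+F (d=15) ⇒ DFLOR; edges |DLOR|=3, |F|=15/2
final tree: (((D:3,O:3):3/2,(L:1,R:1):7/2):3,F:15/2)
total length: 47/2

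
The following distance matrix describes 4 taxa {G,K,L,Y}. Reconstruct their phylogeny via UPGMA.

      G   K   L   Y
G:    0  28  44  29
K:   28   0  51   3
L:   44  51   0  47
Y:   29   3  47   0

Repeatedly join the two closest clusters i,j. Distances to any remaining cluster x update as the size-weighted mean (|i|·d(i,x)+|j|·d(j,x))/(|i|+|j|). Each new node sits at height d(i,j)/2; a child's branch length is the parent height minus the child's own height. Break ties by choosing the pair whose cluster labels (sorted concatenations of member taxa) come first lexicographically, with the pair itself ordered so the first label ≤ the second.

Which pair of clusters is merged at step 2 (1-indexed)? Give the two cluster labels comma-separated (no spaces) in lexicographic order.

iteration 1: select K,Y (d=3); attach at lengths (3/2, 3/2); label the merged cluster KY
  updated: d(G,KY)=57/2, d(KY,L)=49
iteration 2: select G,KY (d=57/2); attach at lengths (57/4, 51/4); label the merged cluster GKY
  updated: d(GKY,L)=142/3
iteration 3: select GKY,L (d=142/3); attach at lengths (113/12, 71/3); label the merged cluster GKLY
final tree: ((G:57/4,(K:3/2,Y:3/2):51/4):113/12,L:71/3)
total length: 757/12

G,KY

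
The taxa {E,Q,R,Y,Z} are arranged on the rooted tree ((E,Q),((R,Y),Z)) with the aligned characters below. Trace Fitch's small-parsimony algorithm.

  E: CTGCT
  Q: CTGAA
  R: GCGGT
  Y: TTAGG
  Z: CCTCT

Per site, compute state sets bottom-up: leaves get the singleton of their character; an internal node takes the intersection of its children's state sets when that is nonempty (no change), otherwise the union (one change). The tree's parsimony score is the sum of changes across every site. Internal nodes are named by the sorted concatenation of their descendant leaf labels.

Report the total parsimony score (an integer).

[col 0] EQ: children E:{C}, Q:{C} ∩→ {C}; cost 0
[col 0] RY: children R:{G}, Y:{T} ∪→ {G,T}; cost 1
[col 0] RYZ: children RY:{G,T}, Z:{C} ∪→ {C,G,T}; cost 1
[col 0] EQRYZ: children EQ:{C}, RYZ:{C,G,T} ∩→ {C}; cost 0
[col 1] EQ: children E:{T}, Q:{T} ∩→ {T}; cost 0
[col 1] RY: children R:{C}, Y:{T} ∪→ {C,T}; cost 1
[col 1] RYZ: children RY:{C,T}, Z:{C} ∩→ {C}; cost 0
[col 1] EQRYZ: children EQ:{T}, RYZ:{C} ∪→ {C,T}; cost 1
[col 2] EQ: children E:{G}, Q:{G} ∩→ {G}; cost 0
[col 2] RY: children R:{G}, Y:{A} ∪→ {A,G}; cost 1
[col 2] RYZ: children RY:{A,G}, Z:{T} ∪→ {A,G,T}; cost 1
[col 2] EQRYZ: children EQ:{G}, RYZ:{A,G,T} ∩→ {G}; cost 0
[col 3] EQ: children E:{C}, Q:{A} ∪→ {A,C}; cost 1
[col 3] RY: children R:{G}, Y:{G} ∩→ {G}; cost 0
[col 3] RYZ: children RY:{G}, Z:{C} ∪→ {C,G}; cost 1
[col 3] EQRYZ: children EQ:{A,C}, RYZ:{C,G} ∩→ {C}; cost 0
[col 4] EQ: children E:{T}, Q:{A} ∪→ {A,T}; cost 1
[col 4] RY: children R:{T}, Y:{G} ∪→ {G,T}; cost 1
[col 4] RYZ: children RY:{G,T}, Z:{T} ∩→ {T}; cost 0
[col 4] EQRYZ: children EQ:{A,T}, RYZ:{T} ∩→ {T}; cost 0
per-site changes: [2, 2, 2, 2, 2]; total = 10

10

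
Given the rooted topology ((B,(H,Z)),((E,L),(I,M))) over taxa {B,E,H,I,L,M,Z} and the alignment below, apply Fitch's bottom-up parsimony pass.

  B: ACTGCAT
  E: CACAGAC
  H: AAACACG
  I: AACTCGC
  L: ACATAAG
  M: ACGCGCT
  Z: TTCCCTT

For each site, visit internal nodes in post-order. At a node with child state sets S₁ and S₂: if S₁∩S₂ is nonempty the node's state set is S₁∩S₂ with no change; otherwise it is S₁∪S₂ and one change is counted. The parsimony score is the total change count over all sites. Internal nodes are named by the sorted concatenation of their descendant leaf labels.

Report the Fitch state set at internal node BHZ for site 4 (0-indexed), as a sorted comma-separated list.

C

[col 0] HZ: children H:{A}, Z:{T} ∪→ {A,T}; cost 1
[col 0] BHZ: children B:{A}, HZ:{A,T} ∩→ {A}; cost 0
[col 0] EL: children E:{C}, L:{A} ∪→ {A,C}; cost 1
[col 0] IM: children I:{A}, M:{A} ∩→ {A}; cost 0
[col 0] EILM: children EL:{A,C}, IM:{A} ∩→ {A}; cost 0
[col 0] BEHILMZ: children BHZ:{A}, EILM:{A} ∩→ {A}; cost 0
[col 1] HZ: children H:{A}, Z:{T} ∪→ {A,T}; cost 1
[col 1] BHZ: children B:{C}, HZ:{A,T} ∪→ {A,C,T}; cost 1
[col 1] EL: children E:{A}, L:{C} ∪→ {A,C}; cost 1
[col 1] IM: children I:{A}, M:{C} ∪→ {A,C}; cost 1
[col 1] EILM: children EL:{A,C}, IM:{A,C} ∩→ {A,C}; cost 0
[col 1] BEHILMZ: children BHZ:{A,C,T}, EILM:{A,C} ∩→ {A,C}; cost 0
[col 2] HZ: children H:{A}, Z:{C} ∪→ {A,C}; cost 1
[col 2] BHZ: children B:{T}, HZ:{A,C} ∪→ {A,C,T}; cost 1
[col 2] EL: children E:{C}, L:{A} ∪→ {A,C}; cost 1
[col 2] IM: children I:{C}, M:{G} ∪→ {C,G}; cost 1
[col 2] EILM: children EL:{A,C}, IM:{C,G} ∩→ {C}; cost 0
[col 2] BEHILMZ: children BHZ:{A,C,T}, EILM:{C} ∩→ {C}; cost 0
[col 3] HZ: children H:{C}, Z:{C} ∩→ {C}; cost 0
[col 3] BHZ: children B:{G}, HZ:{C} ∪→ {C,G}; cost 1
[col 3] EL: children E:{A}, L:{T} ∪→ {A,T}; cost 1
[col 3] IM: children I:{T}, M:{C} ∪→ {C,T}; cost 1
[col 3] EILM: children EL:{A,T}, IM:{C,T} ∩→ {T}; cost 0
[col 3] BEHILMZ: children BHZ:{C,G}, EILM:{T} ∪→ {C,G,T}; cost 1
[col 4] HZ: children H:{A}, Z:{C} ∪→ {A,C}; cost 1
[col 4] BHZ: children B:{C}, HZ:{A,C} ∩→ {C}; cost 0
[col 4] EL: children E:{G}, L:{A} ∪→ {A,G}; cost 1
[col 4] IM: children I:{C}, M:{G} ∪→ {C,G}; cost 1
[col 4] EILM: children EL:{A,G}, IM:{C,G} ∩→ {G}; cost 0
[col 4] BEHILMZ: children BHZ:{C}, EILM:{G} ∪→ {C,G}; cost 1
[col 5] HZ: children H:{C}, Z:{T} ∪→ {C,T}; cost 1
[col 5] BHZ: children B:{A}, HZ:{C,T} ∪→ {A,C,T}; cost 1
[col 5] EL: children E:{A}, L:{A} ∩→ {A}; cost 0
[col 5] IM: children I:{G}, M:{C} ∪→ {C,G}; cost 1
[col 5] EILM: children EL:{A}, IM:{C,G} ∪→ {A,C,G}; cost 1
[col 5] BEHILMZ: children BHZ:{A,C,T}, EILM:{A,C,G} ∩→ {A,C}; cost 0
[col 6] HZ: children H:{G}, Z:{T} ∪→ {G,T}; cost 1
[col 6] BHZ: children B:{T}, HZ:{G,T} ∩→ {T}; cost 0
[col 6] EL: children E:{C}, L:{G} ∪→ {C,G}; cost 1
[col 6] IM: children I:{C}, M:{T} ∪→ {C,T}; cost 1
[col 6] EILM: children EL:{C,G}, IM:{C,T} ∩→ {C}; cost 0
[col 6] BEHILMZ: children BHZ:{T}, EILM:{C} ∪→ {C,T}; cost 1
per-site changes: [2, 4, 4, 4, 4, 4, 4]; total = 26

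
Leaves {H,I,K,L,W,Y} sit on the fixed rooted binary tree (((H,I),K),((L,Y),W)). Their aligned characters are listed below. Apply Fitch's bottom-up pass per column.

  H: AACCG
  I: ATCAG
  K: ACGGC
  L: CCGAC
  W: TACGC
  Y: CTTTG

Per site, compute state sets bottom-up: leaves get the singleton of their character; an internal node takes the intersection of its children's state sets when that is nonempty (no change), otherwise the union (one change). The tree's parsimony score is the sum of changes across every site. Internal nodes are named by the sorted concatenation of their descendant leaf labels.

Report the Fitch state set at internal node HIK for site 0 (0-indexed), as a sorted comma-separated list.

A

site 0, node HI: H={A} ∩ I={A} → {A} (+0)
site 0, node HIK: HI={A} ∩ K={A} → {A} (+0)
site 0, node LY: L={C} ∩ Y={C} → {C} (+0)
site 0, node LWY: LY={C} ∪ W={T} → {C,T} (+1)
site 0, node HIKLWY: HIK={A} ∪ LWY={C,T} → {A,C,T} (+1)
site 1, node HI: H={A} ∪ I={T} → {A,T} (+1)
site 1, node HIK: HI={A,T} ∪ K={C} → {A,C,T} (+1)
site 1, node LY: L={C} ∪ Y={T} → {C,T} (+1)
site 1, node LWY: LY={C,T} ∪ W={A} → {A,C,T} (+1)
site 1, node HIKLWY: HIK={A,C,T} ∩ LWY={A,C,T} → {A,C,T} (+0)
site 2, node HI: H={C} ∩ I={C} → {C} (+0)
site 2, node HIK: HI={C} ∪ K={G} → {C,G} (+1)
site 2, node LY: L={G} ∪ Y={T} → {G,T} (+1)
site 2, node LWY: LY={G,T} ∪ W={C} → {C,G,T} (+1)
site 2, node HIKLWY: HIK={C,G} ∩ LWY={C,G,T} → {C,G} (+0)
site 3, node HI: H={C} ∪ I={A} → {A,C} (+1)
site 3, node HIK: HI={A,C} ∪ K={G} → {A,C,G} (+1)
site 3, node LY: L={A} ∪ Y={T} → {A,T} (+1)
site 3, node LWY: LY={A,T} ∪ W={G} → {A,G,T} (+1)
site 3, node HIKLWY: HIK={A,C,G} ∩ LWY={A,G,T} → {A,G} (+0)
site 4, node HI: H={G} ∩ I={G} → {G} (+0)
site 4, node HIK: HI={G} ∪ K={C} → {C,G} (+1)
site 4, node LY: L={C} ∪ Y={G} → {C,G} (+1)
site 4, node LWY: LY={C,G} ∩ W={C} → {C} (+0)
site 4, node HIKLWY: HIK={C,G} ∩ LWY={C} → {C} (+0)
per-site changes: [2, 4, 3, 4, 2]; total = 15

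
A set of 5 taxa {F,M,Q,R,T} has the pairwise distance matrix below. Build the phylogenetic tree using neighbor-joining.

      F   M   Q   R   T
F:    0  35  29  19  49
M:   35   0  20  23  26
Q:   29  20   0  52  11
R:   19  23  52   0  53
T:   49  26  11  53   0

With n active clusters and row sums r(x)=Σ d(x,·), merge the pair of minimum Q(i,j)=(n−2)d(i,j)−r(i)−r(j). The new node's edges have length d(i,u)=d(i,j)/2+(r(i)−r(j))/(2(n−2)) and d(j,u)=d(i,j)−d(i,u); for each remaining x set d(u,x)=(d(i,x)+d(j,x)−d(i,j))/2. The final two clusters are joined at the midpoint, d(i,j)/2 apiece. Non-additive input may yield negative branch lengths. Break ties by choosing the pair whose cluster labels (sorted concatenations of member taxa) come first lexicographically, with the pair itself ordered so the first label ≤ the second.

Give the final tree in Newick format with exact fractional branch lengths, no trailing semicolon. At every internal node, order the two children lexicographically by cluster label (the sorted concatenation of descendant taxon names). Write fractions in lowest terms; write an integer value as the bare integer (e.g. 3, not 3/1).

((((F:7,R:12):131/8,M:25/8):115/8,Q:11/8):77/16,T:77/16)

iteration 1: select F,R (d=19, Q=-222); attach at lengths (7, 12); label the merged cluster FR
  updated: d(FR,M)=39/2, d(FR,Q)=31, d(FR,T)=83/2
iteration 2: select FR,M (d=39/2, Q=-237/2); attach at lengths (131/8, 25/8); label the merged cluster FMR
  updated: d(FMR,Q)=63/4, d(FMR,T)=24
iteration 3: select FMR,Q (d=63/4, Q=-203/4); attach at lengths (115/8, 11/8); label the merged cluster FMQR
  updated: d(FMQR,T)=77/8
iteration 4: select FMQR,T (d=77/8); attach at lengths (77/16, 77/16); label the merged cluster FMQRT
final tree: ((((F:7,R:12):131/8,M:25/8):115/8,Q:11/8):77/16,T:77/16)
total length: 511/8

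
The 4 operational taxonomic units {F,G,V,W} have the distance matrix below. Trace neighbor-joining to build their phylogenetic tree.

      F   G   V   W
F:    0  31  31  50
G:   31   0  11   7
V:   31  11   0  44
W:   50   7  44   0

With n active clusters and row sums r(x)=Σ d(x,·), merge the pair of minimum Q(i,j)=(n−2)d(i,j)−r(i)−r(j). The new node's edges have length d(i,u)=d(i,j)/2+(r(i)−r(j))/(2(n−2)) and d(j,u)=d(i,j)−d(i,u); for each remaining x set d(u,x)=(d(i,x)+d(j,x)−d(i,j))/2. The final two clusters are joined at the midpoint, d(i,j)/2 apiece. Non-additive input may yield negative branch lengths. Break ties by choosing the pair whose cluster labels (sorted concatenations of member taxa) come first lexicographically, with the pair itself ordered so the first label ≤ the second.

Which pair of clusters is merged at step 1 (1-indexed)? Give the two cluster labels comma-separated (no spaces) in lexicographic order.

step 1: merge (F,V) at d=31, Q=-136; branch lengths F→22, V→9; new cluster FV
  updated: d(FV,G)=11/2, d(FV,W)=63/2
step 2: merge (FV,G) at d=11/2, Q=-44; branch lengths FV→15, G→-19/2; new cluster FGV
  updated: d(FGV,W)=33/2
step 3: merge (FGV,W) at d=33/2; branch lengths FGV→33/4, W→33/4; new cluster FGVW
final tree: (((F:22,V:9):15,G:-19/2):33/4,W:33/4)
total length: 53

F,V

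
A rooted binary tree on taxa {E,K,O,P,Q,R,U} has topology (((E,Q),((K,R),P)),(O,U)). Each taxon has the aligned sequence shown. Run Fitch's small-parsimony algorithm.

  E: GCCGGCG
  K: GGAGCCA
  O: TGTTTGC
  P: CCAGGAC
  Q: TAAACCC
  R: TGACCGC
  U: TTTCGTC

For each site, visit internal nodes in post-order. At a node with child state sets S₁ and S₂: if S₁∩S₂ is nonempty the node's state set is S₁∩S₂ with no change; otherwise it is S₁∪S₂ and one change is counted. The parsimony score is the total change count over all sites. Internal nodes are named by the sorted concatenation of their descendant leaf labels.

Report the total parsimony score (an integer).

[col 0] EQ: children E:{G}, Q:{T} ∪→ {G,T}; cost 1
[col 0] KR: children K:{G}, R:{T} ∪→ {G,T}; cost 1
[col 0] KPR: children KR:{G,T}, P:{C} ∪→ {C,G,T}; cost 1
[col 0] EKPQR: children EQ:{G,T}, KPR:{C,G,T} ∩→ {G,T}; cost 0
[col 0] OU: children O:{T}, U:{T} ∩→ {T}; cost 0
[col 0] EKOPQRU: children EKPQR:{G,T}, OU:{T} ∩→ {T}; cost 0
[col 1] EQ: children E:{C}, Q:{A} ∪→ {A,C}; cost 1
[col 1] KR: children K:{G}, R:{G} ∩→ {G}; cost 0
[col 1] KPR: children KR:{G}, P:{C} ∪→ {C,G}; cost 1
[col 1] EKPQR: children EQ:{A,C}, KPR:{C,G} ∩→ {C}; cost 0
[col 1] OU: children O:{G}, U:{T} ∪→ {G,T}; cost 1
[col 1] EKOPQRU: children EKPQR:{C}, OU:{G,T} ∪→ {C,G,T}; cost 1
[col 2] EQ: children E:{C}, Q:{A} ∪→ {A,C}; cost 1
[col 2] KR: children K:{A}, R:{A} ∩→ {A}; cost 0
[col 2] KPR: children KR:{A}, P:{A} ∩→ {A}; cost 0
[col 2] EKPQR: children EQ:{A,C}, KPR:{A} ∩→ {A}; cost 0
[col 2] OU: children O:{T}, U:{T} ∩→ {T}; cost 0
[col 2] EKOPQRU: children EKPQR:{A}, OU:{T} ∪→ {A,T}; cost 1
[col 3] EQ: children E:{G}, Q:{A} ∪→ {A,G}; cost 1
[col 3] KR: children K:{G}, R:{C} ∪→ {C,G}; cost 1
[col 3] KPR: children KR:{C,G}, P:{G} ∩→ {G}; cost 0
[col 3] EKPQR: children EQ:{A,G}, KPR:{G} ∩→ {G}; cost 0
[col 3] OU: children O:{T}, U:{C} ∪→ {C,T}; cost 1
[col 3] EKOPQRU: children EKPQR:{G}, OU:{C,T} ∪→ {C,G,T}; cost 1
[col 4] EQ: children E:{G}, Q:{C} ∪→ {C,G}; cost 1
[col 4] KR: children K:{C}, R:{C} ∩→ {C}; cost 0
[col 4] KPR: children KR:{C}, P:{G} ∪→ {C,G}; cost 1
[col 4] EKPQR: children EQ:{C,G}, KPR:{C,G} ∩→ {C,G}; cost 0
[col 4] OU: children O:{T}, U:{G} ∪→ {G,T}; cost 1
[col 4] EKOPQRU: children EKPQR:{C,G}, OU:{G,T} ∩→ {G}; cost 0
[col 5] EQ: children E:{C}, Q:{C} ∩→ {C}; cost 0
[col 5] KR: children K:{C}, R:{G} ∪→ {C,G}; cost 1
[col 5] KPR: children KR:{C,G}, P:{A} ∪→ {A,C,G}; cost 1
[col 5] EKPQR: children EQ:{C}, KPR:{A,C,G} ∩→ {C}; cost 0
[col 5] OU: children O:{G}, U:{T} ∪→ {G,T}; cost 1
[col 5] EKOPQRU: children EKPQR:{C}, OU:{G,T} ∪→ {C,G,T}; cost 1
[col 6] EQ: children E:{G}, Q:{C} ∪→ {C,G}; cost 1
[col 6] KR: children K:{A}, R:{C} ∪→ {A,C}; cost 1
[col 6] KPR: children KR:{A,C}, P:{C} ∩→ {C}; cost 0
[col 6] EKPQR: children EQ:{C,G}, KPR:{C} ∩→ {C}; cost 0
[col 6] OU: children O:{C}, U:{C} ∩→ {C}; cost 0
[col 6] EKOPQRU: children EKPQR:{C}, OU:{C} ∩→ {C}; cost 0
per-site changes: [3, 4, 2, 4, 3, 4, 2]; total = 22

22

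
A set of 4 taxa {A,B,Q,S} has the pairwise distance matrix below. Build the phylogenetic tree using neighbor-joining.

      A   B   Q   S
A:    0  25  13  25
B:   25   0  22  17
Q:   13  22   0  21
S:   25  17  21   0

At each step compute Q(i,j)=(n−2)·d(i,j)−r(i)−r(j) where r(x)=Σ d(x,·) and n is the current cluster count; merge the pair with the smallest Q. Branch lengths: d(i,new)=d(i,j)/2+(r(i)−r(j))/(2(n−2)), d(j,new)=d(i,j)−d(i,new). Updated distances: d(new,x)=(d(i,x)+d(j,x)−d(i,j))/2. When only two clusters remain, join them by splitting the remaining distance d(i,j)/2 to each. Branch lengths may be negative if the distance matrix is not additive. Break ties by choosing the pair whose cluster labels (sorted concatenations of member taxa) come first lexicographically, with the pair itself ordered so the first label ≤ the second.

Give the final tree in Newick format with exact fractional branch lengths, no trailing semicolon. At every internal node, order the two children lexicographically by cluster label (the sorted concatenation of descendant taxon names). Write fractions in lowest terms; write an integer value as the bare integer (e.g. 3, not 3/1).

1. join A+Q (d=13, Q=-93) ⇒ AQ; edges |A|=33/4, |Q|=19/4
  updated: d(AQ,B)=17, d(AQ,S)=33/2
2. join AQ+B (d=17, Q=-101/2) ⇒ ABQ; edges |AQ|=33/4, |B|=35/4
  updated: d(ABQ,S)=33/4
3. join ABQ+S (d=33/4) ⇒ ABQS; edges |ABQ|=33/8, |S|=33/8
final tree: (((A:33/4,Q:19/4):33/4,B:35/4):33/8,S:33/8)
total length: 153/4

(((A:33/4,Q:19/4):33/4,B:35/4):33/8,S:33/8)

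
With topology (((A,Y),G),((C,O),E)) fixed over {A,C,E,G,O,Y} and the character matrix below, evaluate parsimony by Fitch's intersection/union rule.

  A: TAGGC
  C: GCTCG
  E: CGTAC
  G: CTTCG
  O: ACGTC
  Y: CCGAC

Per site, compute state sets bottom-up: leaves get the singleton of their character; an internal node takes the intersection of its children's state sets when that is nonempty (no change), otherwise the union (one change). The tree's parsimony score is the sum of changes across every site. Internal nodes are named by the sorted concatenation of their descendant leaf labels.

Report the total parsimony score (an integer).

14

[col 0] AY: children A:{T}, Y:{C} ∪→ {C,T}; cost 1
[col 0] AGY: children AY:{C,T}, G:{C} ∩→ {C}; cost 0
[col 0] CO: children C:{G}, O:{A} ∪→ {A,G}; cost 1
[col 0] CEO: children CO:{A,G}, E:{C} ∪→ {A,C,G}; cost 1
[col 0] ACEGOY: children AGY:{C}, CEO:{A,C,G} ∩→ {C}; cost 0
[col 1] AY: children A:{A}, Y:{C} ∪→ {A,C}; cost 1
[col 1] AGY: children AY:{A,C}, G:{T} ∪→ {A,C,T}; cost 1
[col 1] CO: children C:{C}, O:{C} ∩→ {C}; cost 0
[col 1] CEO: children CO:{C}, E:{G} ∪→ {C,G}; cost 1
[col 1] ACEGOY: children AGY:{A,C,T}, CEO:{C,G} ∩→ {C}; cost 0
[col 2] AY: children A:{G}, Y:{G} ∩→ {G}; cost 0
[col 2] AGY: children AY:{G}, G:{T} ∪→ {G,T}; cost 1
[col 2] CO: children C:{T}, O:{G} ∪→ {G,T}; cost 1
[col 2] CEO: children CO:{G,T}, E:{T} ∩→ {T}; cost 0
[col 2] ACEGOY: children AGY:{G,T}, CEO:{T} ∩→ {T}; cost 0
[col 3] AY: children A:{G}, Y:{A} ∪→ {A,G}; cost 1
[col 3] AGY: children AY:{A,G}, G:{C} ∪→ {A,C,G}; cost 1
[col 3] CO: children C:{C}, O:{T} ∪→ {C,T}; cost 1
[col 3] CEO: children CO:{C,T}, E:{A} ∪→ {A,C,T}; cost 1
[col 3] ACEGOY: children AGY:{A,C,G}, CEO:{A,C,T} ∩→ {A,C}; cost 0
[col 4] AY: children A:{C}, Y:{C} ∩→ {C}; cost 0
[col 4] AGY: children AY:{C}, G:{G} ∪→ {C,G}; cost 1
[col 4] CO: children C:{G}, O:{C} ∪→ {C,G}; cost 1
[col 4] CEO: children CO:{C,G}, E:{C} ∩→ {C}; cost 0
[col 4] ACEGOY: children AGY:{C,G}, CEO:{C} ∩→ {C}; cost 0
per-site changes: [3, 3, 2, 4, 2]; total = 14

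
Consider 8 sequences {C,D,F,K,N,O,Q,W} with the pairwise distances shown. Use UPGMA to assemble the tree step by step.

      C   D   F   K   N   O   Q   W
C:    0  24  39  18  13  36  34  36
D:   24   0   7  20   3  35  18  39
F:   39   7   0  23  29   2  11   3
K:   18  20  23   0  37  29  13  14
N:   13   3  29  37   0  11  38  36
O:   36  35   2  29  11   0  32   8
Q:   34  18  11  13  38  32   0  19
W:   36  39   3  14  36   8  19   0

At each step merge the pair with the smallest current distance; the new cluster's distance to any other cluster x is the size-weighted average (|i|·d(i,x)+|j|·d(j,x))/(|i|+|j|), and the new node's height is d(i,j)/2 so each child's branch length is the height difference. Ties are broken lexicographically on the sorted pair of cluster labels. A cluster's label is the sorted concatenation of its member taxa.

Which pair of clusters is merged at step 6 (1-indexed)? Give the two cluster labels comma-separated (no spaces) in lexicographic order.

FOW,KQ

iteration 1: select F,O (d=2); attach at lengths (1, 1); label the merged cluster FO
  updated: d(C,FO)=75/2, d(D,FO)=21, d(FO,K)=26, d(FO,N)=20, d(FO,Q)=43/2, d(FO,W)=11/2
iteration 2: select D,N (d=3); attach at lengths (3/2, 3/2); label the merged cluster DN
  updated: d(C,DN)=37/2, d(DN,FO)=41/2, d(DN,K)=57/2, d(DN,Q)=28, d(DN,W)=75/2
iteration 3: select FO,W (d=11/2); attach at lengths (7/4, 11/4); label the merged cluster FOW
  updated: d(C,FOW)=37, d(DN,FOW)=157/6, d(FOW,K)=22, d(FOW,Q)=62/3
iteration 4: select K,Q (d=13); attach at lengths (13/2, 13/2); label the merged cluster KQ
  updated: d(C,KQ)=26, d(DN,KQ)=113/4, d(FOW,KQ)=64/3
iteration 5: select C,DN (d=37/2); attach at lengths (37/4, 31/4); label the merged cluster CDN
  updated: d(CDN,FOW)=268/9, d(CDN,KQ)=55/2
iteration 6: select FOW,KQ (d=64/3); attach at lengths (95/12, 25/6); label the merged cluster FKOQW
  updated: d(CDN,FKOQW)=433/15
iteration 7: select CDN,FKOQW (d=433/15); attach at lengths (311/60, 113/30); label the merged cluster CDFKNOQW
final tree: ((C:37/4,(D:3/2,N:3/2):31/4):311/60,(((F:1,O:1):7/4,W:11/4):95/12,(K:13/2,Q:13/2):25/6):113/30)
total length: 908/15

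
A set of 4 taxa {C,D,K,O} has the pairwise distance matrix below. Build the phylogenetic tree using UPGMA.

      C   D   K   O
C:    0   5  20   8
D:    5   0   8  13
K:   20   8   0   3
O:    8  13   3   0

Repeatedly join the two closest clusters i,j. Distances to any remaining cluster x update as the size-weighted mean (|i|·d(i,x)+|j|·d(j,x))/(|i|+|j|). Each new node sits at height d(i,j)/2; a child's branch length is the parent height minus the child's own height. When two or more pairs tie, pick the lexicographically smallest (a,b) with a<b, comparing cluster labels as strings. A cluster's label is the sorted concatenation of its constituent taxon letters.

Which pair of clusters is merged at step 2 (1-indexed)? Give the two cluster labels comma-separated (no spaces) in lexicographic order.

C,D

1. join K+O (d=3) ⇒ KO; edges |K|=3/2, |O|=3/2
  updated: d(C,KO)=14, d(D,KO)=21/2
2. join C+D (d=5) ⇒ CD; edges |C|=5/2, |D|=5/2
  updated: d(CD,KO)=49/4
3. join CD+KO (d=49/4) ⇒ CDKO; edges |CD|=29/8, |KO|=37/8
final tree: ((C:5/2,D:5/2):29/8,(K:3/2,O:3/2):37/8)
total length: 65/4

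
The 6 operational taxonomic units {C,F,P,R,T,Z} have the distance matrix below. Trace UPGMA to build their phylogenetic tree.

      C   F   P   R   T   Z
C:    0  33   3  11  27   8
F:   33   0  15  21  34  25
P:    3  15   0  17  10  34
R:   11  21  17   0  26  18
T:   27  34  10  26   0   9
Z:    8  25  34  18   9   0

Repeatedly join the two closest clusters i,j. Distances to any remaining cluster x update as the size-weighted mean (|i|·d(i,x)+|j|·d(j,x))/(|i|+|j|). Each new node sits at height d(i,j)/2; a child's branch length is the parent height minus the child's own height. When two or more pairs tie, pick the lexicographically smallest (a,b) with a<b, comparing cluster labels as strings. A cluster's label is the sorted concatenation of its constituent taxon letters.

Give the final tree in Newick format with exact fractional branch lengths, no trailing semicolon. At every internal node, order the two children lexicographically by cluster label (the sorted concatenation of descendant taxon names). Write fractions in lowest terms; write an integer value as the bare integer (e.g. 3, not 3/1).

step 1: merge (C,P) at d=3; branch lengths C→3/2, P→3/2; new cluster CP
  updated: d(CP,F)=24, d(CP,R)=14, d(CP,T)=37/2, d(CP,Z)=21
step 2: merge (T,Z) at d=9; branch lengths T→9/2, Z→9/2; new cluster TZ
  updated: d(CP,TZ)=79/4, d(F,TZ)=59/2, d(R,TZ)=22
step 3: merge (CP,R) at d=14; branch lengths CP→11/2, R→7; new cluster CPR
  updated: d(CPR,F)=23, d(CPR,TZ)=41/2
step 4: merge (CPR,TZ) at d=41/2; branch lengths CPR→13/4, TZ→23/4; new cluster CPRTZ
  updated: d(CPRTZ,F)=128/5
step 5: merge (CPRTZ,F) at d=128/5; branch lengths CPRTZ→51/20, F→64/5; new cluster CFPRTZ
final tree: ((((C:3/2,P:3/2):11/2,R:7):13/4,(T:9/2,Z:9/2):23/4):51/20,F:64/5)
total length: 977/20

((((C:3/2,P:3/2):11/2,R:7):13/4,(T:9/2,Z:9/2):23/4):51/20,F:64/5)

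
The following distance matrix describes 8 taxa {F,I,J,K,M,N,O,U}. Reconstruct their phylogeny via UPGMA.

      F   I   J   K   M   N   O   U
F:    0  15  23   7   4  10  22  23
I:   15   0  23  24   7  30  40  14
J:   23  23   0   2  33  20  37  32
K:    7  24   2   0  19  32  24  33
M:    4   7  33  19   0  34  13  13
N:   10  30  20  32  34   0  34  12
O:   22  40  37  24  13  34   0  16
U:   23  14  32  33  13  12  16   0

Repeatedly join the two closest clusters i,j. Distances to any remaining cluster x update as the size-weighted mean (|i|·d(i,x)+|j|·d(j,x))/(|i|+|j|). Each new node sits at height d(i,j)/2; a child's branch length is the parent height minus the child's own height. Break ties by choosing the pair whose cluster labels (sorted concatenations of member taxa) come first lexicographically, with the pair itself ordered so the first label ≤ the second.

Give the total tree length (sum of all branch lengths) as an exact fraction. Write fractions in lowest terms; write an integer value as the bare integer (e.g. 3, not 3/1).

6689/105

1. join J+K (d=2) ⇒ JK; edges |J|=1, |K|=1
  updated: d(F,JK)=15, d(I,JK)=47/2, d(JK,M)=26, d(JK,N)=26, d(JK,O)=61/2, d(JK,U)=65/2
2. join F+M (d=4) ⇒ FM; edges |F|=2, |M|=2
  updated: d(FM,I)=11, d(FM,JK)=41/2, d(FM,N)=22, d(FM,O)=35/2, d(FM,U)=18
3. join FM+I (d=11) ⇒ FIM; edges |FM|=7/2, |I|=11/2
  updated: d(FIM,JK)=43/2, d(FIM,N)=74/3, d(FIM,O)=25, d(FIM,U)=50/3
4. join N+U (d=12) ⇒ NU; edges |N|=6, |U|=6
  updated: d(FIM,NU)=62/3, d(JK,NU)=117/4, d(NU,O)=25
5. join FIM+NU (d=62/3) ⇒ FIMNU; edges |FIM|=29/6, |NU|=13/3
  updated: d(FIMNU,JK)=123/5, d(FIMNU,O)=25
6. join FIMNU+JK (d=123/5) ⇒ FIJKMNU; edges |FIMNU|=59/30, |JK|=113/10
  updated: d(FIJKMNU,O)=186/7
7. join FIJKMNU+O (d=186/7) ⇒ FIJKMNOU; edges |FIJKMNU|=69/70, |O|=93/7
final tree: (((((F:2,M:2):7/2,I:11/2):29/6,(N:6,U:6):13/3):59/30,(J:1,K:1):113/10):69/70,O:93/7)
total length: 6689/105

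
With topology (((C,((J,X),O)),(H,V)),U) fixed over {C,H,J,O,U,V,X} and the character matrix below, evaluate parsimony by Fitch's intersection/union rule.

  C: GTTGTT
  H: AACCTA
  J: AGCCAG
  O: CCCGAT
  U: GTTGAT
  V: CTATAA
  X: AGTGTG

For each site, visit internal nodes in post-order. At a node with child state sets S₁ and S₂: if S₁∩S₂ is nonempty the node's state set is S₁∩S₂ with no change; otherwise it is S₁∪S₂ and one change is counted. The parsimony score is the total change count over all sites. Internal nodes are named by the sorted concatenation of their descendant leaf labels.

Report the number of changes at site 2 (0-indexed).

[col 0] JX: children J:{A}, X:{A} ∩→ {A}; cost 0
[col 0] JOX: children JX:{A}, O:{C} ∪→ {A,C}; cost 1
[col 0] CJOX: children C:{G}, JOX:{A,C} ∪→ {A,C,G}; cost 1
[col 0] HV: children H:{A}, V:{C} ∪→ {A,C}; cost 1
[col 0] CHJOVX: children CJOX:{A,C,G}, HV:{A,C} ∩→ {A,C}; cost 0
[col 0] CHJOUVX: children CHJOVX:{A,C}, U:{G} ∪→ {A,C,G}; cost 1
[col 1] JX: children J:{G}, X:{G} ∩→ {G}; cost 0
[col 1] JOX: children JX:{G}, O:{C} ∪→ {C,G}; cost 1
[col 1] CJOX: children C:{T}, JOX:{C,G} ∪→ {C,G,T}; cost 1
[col 1] HV: children H:{A}, V:{T} ∪→ {A,T}; cost 1
[col 1] CHJOVX: children CJOX:{C,G,T}, HV:{A,T} ∩→ {T}; cost 0
[col 1] CHJOUVX: children CHJOVX:{T}, U:{T} ∩→ {T}; cost 0
[col 2] JX: children J:{C}, X:{T} ∪→ {C,T}; cost 1
[col 2] JOX: children JX:{C,T}, O:{C} ∩→ {C}; cost 0
[col 2] CJOX: children C:{T}, JOX:{C} ∪→ {C,T}; cost 1
[col 2] HV: children H:{C}, V:{A} ∪→ {A,C}; cost 1
[col 2] CHJOVX: children CJOX:{C,T}, HV:{A,C} ∩→ {C}; cost 0
[col 2] CHJOUVX: children CHJOVX:{C}, U:{T} ∪→ {C,T}; cost 1
[col 3] JX: children J:{C}, X:{G} ∪→ {C,G}; cost 1
[col 3] JOX: children JX:{C,G}, O:{G} ∩→ {G}; cost 0
[col 3] CJOX: children C:{G}, JOX:{G} ∩→ {G}; cost 0
[col 3] HV: children H:{C}, V:{T} ∪→ {C,T}; cost 1
[col 3] CHJOVX: children CJOX:{G}, HV:{C,T} ∪→ {C,G,T}; cost 1
[col 3] CHJOUVX: children CHJOVX:{C,G,T}, U:{G} ∩→ {G}; cost 0
[col 4] JX: children J:{A}, X:{T} ∪→ {A,T}; cost 1
[col 4] JOX: children JX:{A,T}, O:{A} ∩→ {A}; cost 0
[col 4] CJOX: children C:{T}, JOX:{A} ∪→ {A,T}; cost 1
[col 4] HV: children H:{T}, V:{A} ∪→ {A,T}; cost 1
[col 4] CHJOVX: children CJOX:{A,T}, HV:{A,T} ∩→ {A,T}; cost 0
[col 4] CHJOUVX: children CHJOVX:{A,T}, U:{A} ∩→ {A}; cost 0
[col 5] JX: children J:{G}, X:{G} ∩→ {G}; cost 0
[col 5] JOX: children JX:{G}, O:{T} ∪→ {G,T}; cost 1
[col 5] CJOX: children C:{T}, JOX:{G,T} ∩→ {T}; cost 0
[col 5] HV: children H:{A}, V:{A} ∩→ {A}; cost 0
[col 5] CHJOVX: children CJOX:{T}, HV:{A} ∪→ {A,T}; cost 1
[col 5] CHJOUVX: children CHJOVX:{A,T}, U:{T} ∩→ {T}; cost 0
per-site changes: [4, 3, 4, 3, 3, 2]; total = 19

4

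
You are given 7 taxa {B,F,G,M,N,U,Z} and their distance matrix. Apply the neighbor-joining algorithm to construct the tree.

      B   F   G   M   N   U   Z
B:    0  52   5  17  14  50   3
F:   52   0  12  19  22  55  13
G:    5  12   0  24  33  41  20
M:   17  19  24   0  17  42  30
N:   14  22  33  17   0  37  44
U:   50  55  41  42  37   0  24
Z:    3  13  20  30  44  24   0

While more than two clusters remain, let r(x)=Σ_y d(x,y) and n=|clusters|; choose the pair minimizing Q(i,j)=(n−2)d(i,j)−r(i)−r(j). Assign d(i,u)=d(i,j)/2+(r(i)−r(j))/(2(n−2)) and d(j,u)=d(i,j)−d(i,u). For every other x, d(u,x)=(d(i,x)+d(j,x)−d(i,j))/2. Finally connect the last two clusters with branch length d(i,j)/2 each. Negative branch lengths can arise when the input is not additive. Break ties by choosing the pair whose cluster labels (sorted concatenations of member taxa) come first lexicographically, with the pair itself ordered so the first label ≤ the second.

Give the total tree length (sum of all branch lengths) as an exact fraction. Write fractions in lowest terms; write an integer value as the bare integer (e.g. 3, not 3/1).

1265/16

step 1: merge (U,Z) at d=24, Q=-263; branch lengths U→47/2, Z→1/2; new cluster UZ
  updated: d(B,UZ)=29/2, d(F,UZ)=22, d(G,UZ)=37/2, d(M,UZ)=24, d(N,UZ)=57/2
step 2: merge (B,G) at d=5, Q=-175; branch lengths B→15/4, G→5/4; new cluster BG
  updated: d(BG,F)=59/2, d(BG,M)=18, d(BG,N)=21, d(BG,UZ)=14
step 3: merge (BG,UZ) at d=14, Q=-129; branch lengths BG→6, UZ→8; new cluster BGUZ
  updated: d(BGUZ,F)=75/4, d(BGUZ,M)=14, d(BGUZ,N)=71/4
step 4: merge (BGUZ,F) at d=75/4, Q=-291/4; branch lengths BGUZ→113/16, F→187/16; new cluster BFGUZ
  updated: d(BFGUZ,M)=57/8, d(BFGUZ,N)=21/2
step 5: merge (BFGUZ,M) at d=57/8, Q=-277/8; branch lengths BFGUZ→5/16, M→109/16; new cluster BFGMUZ
  updated: d(BFGMUZ,N)=163/16
step 6: merge (BFGMUZ,N) at d=163/16; branch lengths BFGMUZ→163/32, N→163/32; new cluster BFGMNUZ
final tree: (((((B:15/4,G:5/4):6,(U:47/2,Z:1/2):8):113/16,F:187/16):5/16,M:109/16):163/32,N:163/32)
total length: 1265/16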